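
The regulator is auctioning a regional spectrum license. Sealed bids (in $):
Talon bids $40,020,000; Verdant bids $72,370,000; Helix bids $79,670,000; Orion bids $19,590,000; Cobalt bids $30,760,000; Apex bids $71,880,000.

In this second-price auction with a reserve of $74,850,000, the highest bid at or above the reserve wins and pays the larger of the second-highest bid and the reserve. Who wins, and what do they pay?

Helix pays $74,850,000

Second-price auction with a reserve of $74,850,000: the highest bid at or above the reserve wins and pays the larger of the second-highest bid and the reserve.
Bids ranked: 79,670,000 (Helix) > 72,370,000 (Verdant) > 71,880,000 (Apex) > 40,020,000 (Talon) > 30,760,000 (Cobalt) > 19,590,000 (Orion)
Highest eligible bid: Helix at $79,670,000.
max(second-highest $72,370,000, reserve $74,850,000) = $74,850,000.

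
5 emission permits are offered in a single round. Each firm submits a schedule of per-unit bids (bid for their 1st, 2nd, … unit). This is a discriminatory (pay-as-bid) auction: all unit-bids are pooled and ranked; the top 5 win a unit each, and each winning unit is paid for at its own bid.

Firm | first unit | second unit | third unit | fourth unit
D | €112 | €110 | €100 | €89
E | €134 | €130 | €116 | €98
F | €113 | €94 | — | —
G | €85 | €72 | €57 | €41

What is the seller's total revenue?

Merging the schedules and taking the best 5: 134 (E-1), 130 (E-2), 116 (E-3), 113 (F-1), 112 (D-1)
Next rejected bid: €110 (not a price — pay-as-bid).
Each winning unit pays its own bid.
Revenue = 134 + 130 + 116 + 113 + 112 = €605.

Total revenue: €605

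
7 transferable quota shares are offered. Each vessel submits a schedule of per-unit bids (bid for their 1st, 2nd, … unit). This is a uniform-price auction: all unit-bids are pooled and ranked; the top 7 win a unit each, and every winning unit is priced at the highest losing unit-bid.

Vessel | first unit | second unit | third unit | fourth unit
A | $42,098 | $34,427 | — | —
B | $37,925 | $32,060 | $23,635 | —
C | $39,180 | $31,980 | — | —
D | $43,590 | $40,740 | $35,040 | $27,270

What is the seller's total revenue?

Merging the schedules and taking the best 7: 43,590 (D-1), 42,098 (A-1), 40,740 (D-2), 39,180 (C-1), 37,925 (B-1), 35,040 (D-3), 34,427 (A-2)
Highest rejected unit-bid = $32,060.
Allocation: A 2, B 1, C 1, D 3. Every unit priced at $32,060.
Revenue = 7 × 32,060 = $224,420.

Total revenue: $224,420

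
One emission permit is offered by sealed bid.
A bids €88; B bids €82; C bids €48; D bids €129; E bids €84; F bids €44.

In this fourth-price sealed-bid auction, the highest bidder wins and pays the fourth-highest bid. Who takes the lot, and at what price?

Bids ranked: 129 (D) > 88 (A) > 84 (E) > 82 (B) > 48 (C) > 44 (F)
D is highest; pays the fourth-highest bid, €82.

D pays €82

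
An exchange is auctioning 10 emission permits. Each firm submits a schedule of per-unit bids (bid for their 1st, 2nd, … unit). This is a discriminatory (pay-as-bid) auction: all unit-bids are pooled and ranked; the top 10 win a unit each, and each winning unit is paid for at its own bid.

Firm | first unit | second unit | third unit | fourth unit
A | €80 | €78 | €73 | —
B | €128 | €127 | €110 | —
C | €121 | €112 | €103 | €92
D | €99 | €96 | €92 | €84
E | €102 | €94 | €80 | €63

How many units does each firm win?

B 3, C 3, D 2, E 2

Merging the schedules and taking the best 10: 128 (B-1), 127 (B-2), 121 (C-1), 112 (C-2), 110 (B-3), 103 (C-3), 102 (E-1), 99 (D-1), 96 (D-2), 94 (E-2)
Next rejected bid: €92 (not a price — pay-as-bid).
Allocation: B 3, C 3, D 2, E 2.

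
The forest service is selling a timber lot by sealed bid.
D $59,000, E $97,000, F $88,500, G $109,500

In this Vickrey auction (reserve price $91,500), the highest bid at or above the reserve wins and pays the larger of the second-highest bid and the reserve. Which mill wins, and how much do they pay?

G pays $97,000

Rule: the highest bid at or above the reserve wins and pays the larger of the second-highest bid and the reserve.
Sorting bids: 109,500 (G) > 97,000 (E) > 88,500 (F) > 59,000 (D)
G has the top bid at or above the reserve ($109,500).
max(second-highest $97,000, reserve $91,500) = $97,000; the reserve does not bind.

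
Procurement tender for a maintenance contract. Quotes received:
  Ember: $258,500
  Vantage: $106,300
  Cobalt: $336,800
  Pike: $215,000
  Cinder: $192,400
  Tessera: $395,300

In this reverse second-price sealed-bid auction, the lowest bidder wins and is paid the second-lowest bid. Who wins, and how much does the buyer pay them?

Vantage is paid $192,400

Bids in order: 106,300 (Vantage) < 192,400 (Cinder) < 215,000 (Pike) < 258,500 (Ember) < 336,800 (Cobalt) < 395,300 (Tessera)
Vantage wins with the lowest bid; price is set by the runner-up at $192,400.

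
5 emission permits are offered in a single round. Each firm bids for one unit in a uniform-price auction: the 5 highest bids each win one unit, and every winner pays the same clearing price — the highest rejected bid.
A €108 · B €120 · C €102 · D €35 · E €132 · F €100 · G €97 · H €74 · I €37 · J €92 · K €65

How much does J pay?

J pays €0

Sorting: 132 (E), 120 (B), 108 (A), 102 (C), 100 (F), 97 (G), 92 (J), …
The 5 highest are E, B, A, C, F.
First losing bid is G's €97, which sets the uniform price.
J does not win → pays €0.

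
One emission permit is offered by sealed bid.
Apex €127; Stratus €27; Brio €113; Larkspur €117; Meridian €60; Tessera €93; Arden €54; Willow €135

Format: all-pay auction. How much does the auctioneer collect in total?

Total revenue: €726

All-pay auction: the highest bidder wins the item, but every bidder pays their own bid.
Bids ranked: 135 (Willow) > 127 (Apex) > 117 (Larkspur) > 113 (Brio) > 93 (Tessera) > 60 (Meridian) > …
Willow wins with the top bid; all bids are sunk regardless.
Every bidder forfeits their bid regardless of winning.
Revenue = 127 + 27 + 113 + 117 + 60 + 93 + 54 + 135 = €726.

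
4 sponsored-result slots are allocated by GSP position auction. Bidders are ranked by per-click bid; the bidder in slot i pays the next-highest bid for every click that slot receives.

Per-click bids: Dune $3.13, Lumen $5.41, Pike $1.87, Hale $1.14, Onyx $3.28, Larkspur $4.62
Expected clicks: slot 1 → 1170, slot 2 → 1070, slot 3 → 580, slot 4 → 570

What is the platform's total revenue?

Sorting advertisers: $5.41 (Lumen) > $4.62 (Larkspur) > $3.28 (Onyx) > $3.13 (Dune) > $1.87 (Pike) > …
Slot 1: Lumen pays $4.62 × 1170 = $5405.40
Slot 2: Larkspur pays $3.28 × 1070 = $3509.60
Slot 3: Onyx pays $3.13 × 580 = $1815.40
Slot 4: Dune pays $1.87 × 570 = $1065.90
Total = $11796.30

Total revenue: $11796.30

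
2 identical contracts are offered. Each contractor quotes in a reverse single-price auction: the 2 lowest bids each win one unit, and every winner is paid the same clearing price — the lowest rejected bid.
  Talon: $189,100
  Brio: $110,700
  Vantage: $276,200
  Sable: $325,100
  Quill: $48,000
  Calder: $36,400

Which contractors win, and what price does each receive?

Ordering the bids: 36,400 (Calder), 48,000 (Quill), 110,700 (Brio), 189,100 (Talon), …
Winners (2 units): Calder, Quill.
Lowest unsuccessful bid: $110,700 → clearing price.

Calder, Quill; each is paid $110,700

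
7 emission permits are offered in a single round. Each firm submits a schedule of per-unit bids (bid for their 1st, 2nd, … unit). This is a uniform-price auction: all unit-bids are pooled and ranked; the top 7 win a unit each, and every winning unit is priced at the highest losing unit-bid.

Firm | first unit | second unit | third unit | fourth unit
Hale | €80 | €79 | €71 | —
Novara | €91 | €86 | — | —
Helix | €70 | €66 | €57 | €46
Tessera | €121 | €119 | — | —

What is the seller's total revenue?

Total revenue: €490

Pooled unit-bids ranked (top 7): 121 (Tessera-1), 119 (Tessera-2), 91 (Novara-1), 86 (Novara-2), 80 (Hale-1), 79 (Hale-2), 71 (Hale-3)
Highest rejected unit-bid = €70.
Allocation: Hale 3, Novara 2, Tessera 2. Every unit priced at €70.
Revenue = 7 × 70 = €490.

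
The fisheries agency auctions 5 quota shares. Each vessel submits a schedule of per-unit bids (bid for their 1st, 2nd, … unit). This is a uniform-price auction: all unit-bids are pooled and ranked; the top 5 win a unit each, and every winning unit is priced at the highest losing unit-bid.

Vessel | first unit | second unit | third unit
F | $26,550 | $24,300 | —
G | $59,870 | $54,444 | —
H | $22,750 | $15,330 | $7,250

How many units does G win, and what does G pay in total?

G: 2 units, pays $30,660

All unit-bids, highest first — top 5: 59,870 (G-1), 54,444 (G-2), 26,550 (F-1), 24,300 (F-2), 22,750 (H-1)
First bid not allocated: $15,330.
G wins 2 unit(s) at $15,330 each.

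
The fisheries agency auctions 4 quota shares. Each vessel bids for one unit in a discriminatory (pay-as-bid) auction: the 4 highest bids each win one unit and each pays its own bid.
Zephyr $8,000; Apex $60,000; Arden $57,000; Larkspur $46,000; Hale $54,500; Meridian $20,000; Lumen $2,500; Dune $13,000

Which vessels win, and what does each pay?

Bids ranked high→low: 60,000 (Apex), 57,000 (Arden), 54,500 (Hale), 46,000 (Larkspur), 20,000 (Meridian), 13,000 (Dune), …
The 4 highest are Apex, Arden, Hale, Larkspur.
Each winner pays its own bid: Apex $60,000, Arden $57,000, Hale $54,500, Larkspur $46,000.

Apex $60,000, Arden $57,000, Hale $54,500, Larkspur $46,000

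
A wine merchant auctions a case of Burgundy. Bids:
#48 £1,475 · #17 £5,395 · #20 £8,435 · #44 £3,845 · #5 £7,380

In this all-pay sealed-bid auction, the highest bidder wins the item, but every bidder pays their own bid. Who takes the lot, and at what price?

Rule: the highest bidder wins the item, but every bidder pays their own bid.
Bids ranked: 8,435 (#20) > 7,380 (#5) > 5,395 (#17) > 3,845 (#44) > 1,475 (#48)
#20 wins with the top bid; all bids are sunk regardless.

#20 pays £8,435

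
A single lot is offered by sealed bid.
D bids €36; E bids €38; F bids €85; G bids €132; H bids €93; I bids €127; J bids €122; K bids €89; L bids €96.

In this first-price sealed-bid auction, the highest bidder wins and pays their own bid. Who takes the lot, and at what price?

Bids in order: 132 (G) > 127 (I) > 122 (J) > 96 (L) > 93 (H) > 89 (K) > …
G is highest → pays own bid, €132.

G pays €132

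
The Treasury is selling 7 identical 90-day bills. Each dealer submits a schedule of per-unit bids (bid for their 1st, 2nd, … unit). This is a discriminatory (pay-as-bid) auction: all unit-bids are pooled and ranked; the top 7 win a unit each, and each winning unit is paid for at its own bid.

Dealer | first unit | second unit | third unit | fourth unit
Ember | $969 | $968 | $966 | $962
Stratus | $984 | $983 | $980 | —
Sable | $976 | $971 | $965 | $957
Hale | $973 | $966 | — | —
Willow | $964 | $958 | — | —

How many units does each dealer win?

Pooled unit-bids ranked (top 7): 984 (Stratus-1), 983 (Stratus-2), 980 (Stratus-3), 976 (Sable-1), 973 (Hale-1), 971 (Sable-2), 969 (Ember-1)
Next rejected bid: $968 (not a price — pay-as-bid).
Allocation: Ember 1, Hale 1, Sable 2, Stratus 3.

Ember 1, Hale 1, Sable 2, Stratus 3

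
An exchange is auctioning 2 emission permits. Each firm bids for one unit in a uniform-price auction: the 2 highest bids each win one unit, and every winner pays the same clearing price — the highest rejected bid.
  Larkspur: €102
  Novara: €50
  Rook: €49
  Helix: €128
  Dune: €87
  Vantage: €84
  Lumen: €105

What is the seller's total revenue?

Total revenue: €204

Sorting: 128 (Helix), 105 (Lumen), 102 (Larkspur), 87 (Dune), …
The 2 highest are Helix, Lumen.
First losing bid is Larkspur's €102, which sets the uniform price.
Total revenue = 2 × €102 = €204.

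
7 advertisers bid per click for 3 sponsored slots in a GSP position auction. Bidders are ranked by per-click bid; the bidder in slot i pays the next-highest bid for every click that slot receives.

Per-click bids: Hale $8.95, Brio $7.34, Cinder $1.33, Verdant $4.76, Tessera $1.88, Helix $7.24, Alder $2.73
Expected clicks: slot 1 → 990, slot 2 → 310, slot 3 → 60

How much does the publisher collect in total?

Sorting advertisers: $8.95 (Hale) > $7.34 (Brio) > $7.24 (Helix) > $4.76 (Verdant) > …
Slot 1: Hale pays $7.34 × 990 = $7266.60
Slot 2: Brio pays $7.24 × 310 = $2244.40
Slot 3: Helix pays $4.76 × 60 = $285.60
Total = $9796.60

Total revenue: $9796.60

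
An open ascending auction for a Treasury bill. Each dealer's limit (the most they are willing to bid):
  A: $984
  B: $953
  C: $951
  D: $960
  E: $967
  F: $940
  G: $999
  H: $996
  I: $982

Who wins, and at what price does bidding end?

G wins at $996

Limits in order: 999 (G) > 996 (H) > 984 (A) > 982 (I) > 967 (E) > 960 (D) > …
H is the last rival to drop out, at $996; G remains and wins at that price.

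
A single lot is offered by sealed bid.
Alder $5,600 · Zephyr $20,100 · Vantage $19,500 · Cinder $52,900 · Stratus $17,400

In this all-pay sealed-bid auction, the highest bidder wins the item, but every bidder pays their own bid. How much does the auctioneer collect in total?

Total revenue: $115,500

Sorting bids: 52,900 (Cinder) > 20,100 (Zephyr) > 19,500 (Vantage) > 17,400 (Stratus) > 5,600 (Alder)
Every bidder forfeits their bid regardless of winning.
Revenue = 5,600 + 20,100 + 19,500 + 52,900 + 17,400 = $115,500.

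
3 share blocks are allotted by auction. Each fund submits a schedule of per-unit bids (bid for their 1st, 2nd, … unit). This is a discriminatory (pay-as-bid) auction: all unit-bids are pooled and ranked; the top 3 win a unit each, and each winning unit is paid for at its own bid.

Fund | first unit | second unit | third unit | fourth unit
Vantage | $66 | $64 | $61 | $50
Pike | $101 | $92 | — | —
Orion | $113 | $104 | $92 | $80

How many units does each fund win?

Orion 2, Pike 1

Merging the schedules and taking the best 3: 113 (Orion-1), 104 (Orion-2), 101 (Pike-1)
Next rejected bid: $92 (not a price — pay-as-bid).
Allocation: Orion 2, Pike 1.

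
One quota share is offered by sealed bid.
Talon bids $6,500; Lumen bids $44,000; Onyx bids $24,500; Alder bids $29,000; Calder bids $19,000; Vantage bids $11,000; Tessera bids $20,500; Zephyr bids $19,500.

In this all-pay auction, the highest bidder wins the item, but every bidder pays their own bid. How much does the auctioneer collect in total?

Total revenue: $174,000

Bids in order: 44,000 (Lumen) > 29,000 (Alder) > 24,500 (Onyx) > 20,500 (Tessera) > 19,500 (Zephyr) > 19,000 (Calder) > …
Every bidder forfeits their bid regardless of winning.
Revenue = 6,500 + 44,000 + 24,500 + 29,000 + 19,000 + 11,000 + 20,500 + 19,500 = $174,000.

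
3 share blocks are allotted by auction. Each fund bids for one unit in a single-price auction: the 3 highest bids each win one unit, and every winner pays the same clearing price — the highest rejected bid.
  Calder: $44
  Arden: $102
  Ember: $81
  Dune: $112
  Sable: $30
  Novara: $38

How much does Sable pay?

Sable pays $0

Bids ranked high→low: 112 (Dune), 102 (Arden), 81 (Ember), 44 (Calder), 38 (Novara), …
Top 3: Dune, Arden, Ember.
First losing bid is Calder's $44, which sets the uniform price.
Sable does not win → pays $0.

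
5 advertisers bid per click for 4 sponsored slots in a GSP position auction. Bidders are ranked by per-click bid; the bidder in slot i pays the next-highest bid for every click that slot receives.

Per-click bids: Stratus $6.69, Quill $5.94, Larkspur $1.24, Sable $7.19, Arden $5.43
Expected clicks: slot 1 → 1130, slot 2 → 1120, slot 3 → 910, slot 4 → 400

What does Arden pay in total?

Arden pays $496.00

Sorting advertisers: $7.19 (Sable) > $6.69 (Stratus) > $5.94 (Quill) > $5.43 (Arden) > $1.24 (Larkspur)
Arden holds slot 4 → pays next bid $1.24 × 400 clicks = $496.00.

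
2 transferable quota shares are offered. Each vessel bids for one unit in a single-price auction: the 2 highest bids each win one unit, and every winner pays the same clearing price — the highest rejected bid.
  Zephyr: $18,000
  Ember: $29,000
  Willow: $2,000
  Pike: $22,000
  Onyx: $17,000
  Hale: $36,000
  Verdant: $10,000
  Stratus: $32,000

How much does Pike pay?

Bids ranked high→low: 36,000 (Hale), 32,000 (Stratus), 29,000 (Ember), 22,000 (Pike), …
Winners (2 units): Hale, Stratus.
Highest unsuccessful bid: $29,000 → clearing price.
Pike does not win → pays $0.

Pike pays $0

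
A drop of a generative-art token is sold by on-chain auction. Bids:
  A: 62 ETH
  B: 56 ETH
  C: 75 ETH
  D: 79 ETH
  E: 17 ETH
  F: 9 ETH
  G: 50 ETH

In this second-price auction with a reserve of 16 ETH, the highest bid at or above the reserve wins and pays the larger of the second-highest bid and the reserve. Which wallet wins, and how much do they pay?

Bids in order: 79 (D) > 75 (C) > 62 (A) > 56 (B) > 50 (G) > 17 (E) > …
Highest eligible bid: D at 79 ETH.
Second-highest bid 75 ETH exceeds the reserve 16 ETH → payment 75 ETH.

D pays 75 ETH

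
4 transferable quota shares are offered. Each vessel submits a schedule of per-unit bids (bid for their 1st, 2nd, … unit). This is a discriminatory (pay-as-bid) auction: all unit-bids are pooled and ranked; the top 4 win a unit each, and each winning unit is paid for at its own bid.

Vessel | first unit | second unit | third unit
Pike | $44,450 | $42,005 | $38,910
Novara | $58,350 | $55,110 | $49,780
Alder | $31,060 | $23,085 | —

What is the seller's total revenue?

Total revenue: $207,690

Merging the schedules and taking the best 4: 58,350 (Novara-1), 55,110 (Novara-2), 49,780 (Novara-3), 44,450 (Pike-1)
Next rejected bid: $42,005 (not a price — pay-as-bid).
Each winning unit pays its own bid.
Revenue = 58,350 + 55,110 + 49,780 + 44,450 = $207,690.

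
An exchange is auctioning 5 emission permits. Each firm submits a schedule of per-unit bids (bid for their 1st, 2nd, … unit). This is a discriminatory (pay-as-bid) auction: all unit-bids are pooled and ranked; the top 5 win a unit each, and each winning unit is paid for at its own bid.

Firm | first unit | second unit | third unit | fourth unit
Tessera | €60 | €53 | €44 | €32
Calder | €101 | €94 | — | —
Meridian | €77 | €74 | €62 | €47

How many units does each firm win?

Calder 2, Meridian 3

Merging the schedules and taking the best 5: 101 (Calder-1), 94 (Calder-2), 77 (Meridian-1), 74 (Meridian-2), 62 (Meridian-3)
Next rejected bid: €60 (not a price — pay-as-bid).
Allocation: Calder 2, Meridian 3.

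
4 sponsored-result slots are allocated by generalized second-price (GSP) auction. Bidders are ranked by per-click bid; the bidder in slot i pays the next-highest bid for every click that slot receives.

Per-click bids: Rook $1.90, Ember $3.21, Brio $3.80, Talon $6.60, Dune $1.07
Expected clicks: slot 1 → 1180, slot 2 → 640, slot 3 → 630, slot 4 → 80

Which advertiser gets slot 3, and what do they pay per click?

Ranked by bid: $6.60 (Talon) > $3.80 (Brio) > $3.21 (Ember) > $1.90 (Rook) > $1.07 (Dune)
Slot 3 goes to the third-ranked bidder, Ember, who pays the next bid down: $1.90/click.

Ember; $1.90 per click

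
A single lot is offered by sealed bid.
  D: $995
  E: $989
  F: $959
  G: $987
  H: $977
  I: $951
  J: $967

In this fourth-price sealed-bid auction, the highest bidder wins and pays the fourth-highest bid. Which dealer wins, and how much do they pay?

Rule: the highest bidder wins and pays the fourth-highest bid.
Bids ranked: 995 (D) > 989 (E) > 987 (G) > 977 (H) > 967 (J) > 959 (F) > …
D is highest; pays the fourth-highest bid, $977.

D pays $977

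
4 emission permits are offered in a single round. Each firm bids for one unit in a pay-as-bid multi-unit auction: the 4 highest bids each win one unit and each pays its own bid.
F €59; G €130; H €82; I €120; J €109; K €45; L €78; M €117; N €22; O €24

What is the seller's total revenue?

Bids ranked high→low: 130 (G), 120 (I), 117 (M), 109 (J), 82 (H), 78 (L), …
The 4 highest are G, I, M, J.
Total revenue = 130 + 120 + 117 + 109 = €476.

Total revenue: €476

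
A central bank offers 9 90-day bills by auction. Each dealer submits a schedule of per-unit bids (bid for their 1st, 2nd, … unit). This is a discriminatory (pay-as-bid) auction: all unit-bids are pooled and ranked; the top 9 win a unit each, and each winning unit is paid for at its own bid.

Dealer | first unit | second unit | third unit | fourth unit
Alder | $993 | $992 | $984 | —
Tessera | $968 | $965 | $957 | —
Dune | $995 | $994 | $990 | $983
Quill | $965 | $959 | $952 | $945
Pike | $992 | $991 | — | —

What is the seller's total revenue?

Total revenue: $8,914

All unit-bids, highest first — top 9: 995 (Dune-1), 994 (Dune-2), 993 (Alder-1), 992 (Alder-2), 992 (Pike-1), 991 (Pike-2), 990 (Dune-3), 984 (Alder-3), 983 (Dune-4)
Next rejected bid: $968 (not a price — pay-as-bid).
Each winning unit pays its own bid.
Revenue = 995 + 994 + 993 + 992 + 992 + 991 + 990 + 984 + 983 = $8,914.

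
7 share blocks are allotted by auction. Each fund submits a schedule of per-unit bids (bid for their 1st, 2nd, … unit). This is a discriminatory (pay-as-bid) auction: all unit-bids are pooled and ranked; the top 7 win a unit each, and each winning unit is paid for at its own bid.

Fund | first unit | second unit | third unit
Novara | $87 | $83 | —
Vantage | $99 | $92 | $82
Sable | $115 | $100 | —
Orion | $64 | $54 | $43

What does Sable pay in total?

All unit-bids, highest first — top 7: 115 (Sable-1), 100 (Sable-2), 99 (Vantage-1), 92 (Vantage-2), 87 (Novara-1), 83 (Novara-2), 82 (Vantage-3)
Next rejected bid: $64 (not a price — pay-as-bid).
Sable's winning unit-bids: 115 + 100 = $215.

Sable pays $215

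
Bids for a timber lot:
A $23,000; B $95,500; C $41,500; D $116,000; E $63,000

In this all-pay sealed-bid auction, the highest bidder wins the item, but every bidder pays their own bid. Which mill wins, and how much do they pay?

Bids ranked: 116,000 (D) > 95,500 (B) > 63,000 (E) > 41,500 (C) > 23,000 (A)
D is highest and takes the item; every bidder forfeits their bid.

D pays $116,000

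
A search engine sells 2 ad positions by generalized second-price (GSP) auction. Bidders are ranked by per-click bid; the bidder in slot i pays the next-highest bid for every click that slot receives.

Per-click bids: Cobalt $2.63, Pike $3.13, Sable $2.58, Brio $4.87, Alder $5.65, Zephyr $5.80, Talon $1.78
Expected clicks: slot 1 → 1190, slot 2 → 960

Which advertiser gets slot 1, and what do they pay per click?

Ranked by bid: $5.80 (Zephyr) > $5.65 (Alder) > $4.87 (Brio) > …
Slot 1 goes to the first-ranked bidder, Zephyr, who pays the next bid down: $5.65/click.

Zephyr; $5.65 per click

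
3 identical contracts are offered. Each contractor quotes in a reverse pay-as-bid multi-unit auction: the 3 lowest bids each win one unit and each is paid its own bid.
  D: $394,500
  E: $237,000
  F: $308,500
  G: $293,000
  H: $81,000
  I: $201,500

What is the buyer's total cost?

Bids ranked low→high: 81,000 (H), 201,500 (I), 237,000 (E), 293,000 (G), 308,500 (F), …
Lowest 3: H, I, E.
Total cost = 81,000 + 201,500 + 237,000 = $519,500.

Total cost: $519,500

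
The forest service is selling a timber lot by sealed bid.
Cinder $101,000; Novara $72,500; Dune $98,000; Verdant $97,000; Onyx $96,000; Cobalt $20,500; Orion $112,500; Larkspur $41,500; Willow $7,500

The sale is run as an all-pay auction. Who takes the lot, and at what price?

Bids ranked: 112,500 (Orion) > 101,000 (Cinder) > 98,000 (Dune) > 97,000 (Verdant) > 96,000 (Onyx) > 72,500 (Novara) > …
Orion wins with the top bid; all bids are sunk regardless.

Orion pays $112,500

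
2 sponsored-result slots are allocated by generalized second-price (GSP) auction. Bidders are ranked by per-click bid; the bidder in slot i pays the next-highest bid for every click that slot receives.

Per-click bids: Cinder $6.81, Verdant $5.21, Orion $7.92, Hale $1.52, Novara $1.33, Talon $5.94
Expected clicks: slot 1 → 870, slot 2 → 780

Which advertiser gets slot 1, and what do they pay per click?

Ranked by bid: $7.92 (Orion) > $6.81 (Cinder) > $5.94 (Talon) > …
Slot 1 goes to the first-ranked bidder, Orion, who pays the next bid down: $6.81/click.

Orion; $6.81 per click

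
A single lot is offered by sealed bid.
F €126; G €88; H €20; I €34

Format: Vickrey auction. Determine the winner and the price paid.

F pays €88

Bids ranked: 126 (F) > 88 (G) > 34 (I) > 20 (H)
F is highest; pays the second-highest bid, €88.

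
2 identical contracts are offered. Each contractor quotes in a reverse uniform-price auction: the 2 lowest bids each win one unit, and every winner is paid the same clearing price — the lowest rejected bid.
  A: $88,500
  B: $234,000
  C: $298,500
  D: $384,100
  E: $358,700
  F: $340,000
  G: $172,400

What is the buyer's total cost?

Bids ranked low→high: 88,500 (A), 172,400 (G), 234,000 (B), 298,500 (C), …
The 2 lowest are A, G.
Clearing price = lowest rejected bid = $234,000.
Total cost = 2 × $234,000 = $468,000.

Total cost: $468,000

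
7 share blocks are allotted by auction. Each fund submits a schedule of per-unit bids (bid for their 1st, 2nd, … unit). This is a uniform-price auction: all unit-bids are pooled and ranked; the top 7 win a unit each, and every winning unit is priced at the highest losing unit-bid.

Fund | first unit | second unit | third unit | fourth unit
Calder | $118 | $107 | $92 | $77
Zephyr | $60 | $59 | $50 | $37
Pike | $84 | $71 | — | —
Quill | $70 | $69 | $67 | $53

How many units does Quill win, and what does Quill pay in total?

Quill: 1 unit, pays $69

Pooled unit-bids ranked (top 7): 118 (Calder-1), 107 (Calder-2), 92 (Calder-3), 84 (Pike-1), 77 (Calder-4), 71 (Pike-2), 70 (Quill-1)
First bid not allocated: $69.
Quill wins 1 unit(s) at $69 each.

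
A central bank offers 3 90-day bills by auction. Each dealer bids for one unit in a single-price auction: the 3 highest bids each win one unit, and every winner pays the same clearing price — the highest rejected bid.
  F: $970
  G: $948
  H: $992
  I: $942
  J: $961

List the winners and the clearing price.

H, F, J; each pays $948

Sorting: 992 (H), 970 (F), 961 (J), 948 (G), 942 (I)
Top 3: H, F, J.
First losing bid is G's $948, which sets the uniform price.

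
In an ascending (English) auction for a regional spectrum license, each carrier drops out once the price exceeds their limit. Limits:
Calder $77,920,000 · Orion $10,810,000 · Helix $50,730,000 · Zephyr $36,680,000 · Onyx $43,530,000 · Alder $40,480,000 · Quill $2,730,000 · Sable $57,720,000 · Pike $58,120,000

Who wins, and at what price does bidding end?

Sorting limits: 77,920,000 (Calder) > 58,120,000 (Pike) > 57,720,000 (Sable) > 50,730,000 (Helix) > 43,530,000 (Onyx) > 40,480,000 (Alder) > …
Once the price passes $58,120,000, only Calder is left; the hammer falls at Pike's limit of $58,120,000.

Calder wins at $58,120,000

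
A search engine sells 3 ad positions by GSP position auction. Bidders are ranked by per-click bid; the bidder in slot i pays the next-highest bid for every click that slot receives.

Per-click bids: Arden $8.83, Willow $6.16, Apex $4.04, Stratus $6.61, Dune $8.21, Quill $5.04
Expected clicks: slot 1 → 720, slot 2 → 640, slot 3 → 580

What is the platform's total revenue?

Total revenue: $13714.40

Sorting advertisers: $8.83 (Arden) > $8.21 (Dune) > $6.61 (Stratus) > $6.16 (Willow) > …
Slot 1: Arden pays $8.21 × 720 = $5911.20
Slot 2: Dune pays $6.61 × 640 = $4230.40
Slot 3: Stratus pays $6.16 × 580 = $3572.80
Total = $13714.40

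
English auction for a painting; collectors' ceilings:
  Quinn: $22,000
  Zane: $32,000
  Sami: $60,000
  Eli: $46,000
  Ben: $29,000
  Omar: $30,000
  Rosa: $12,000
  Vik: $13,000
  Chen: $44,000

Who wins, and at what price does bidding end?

Sorting limits: 60,000 (Sami) > 46,000 (Eli) > 44,000 (Chen) > 32,000 (Zane) > 30,000 (Omar) > 29,000 (Ben) > …
Eli is the last rival to drop out, at $46,000; Sami remains and wins at that price.

Sami wins at $46,000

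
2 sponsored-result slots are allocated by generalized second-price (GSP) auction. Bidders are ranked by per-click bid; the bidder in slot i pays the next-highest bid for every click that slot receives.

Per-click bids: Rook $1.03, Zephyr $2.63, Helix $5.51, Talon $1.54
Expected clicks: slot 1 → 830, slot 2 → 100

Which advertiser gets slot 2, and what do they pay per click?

Ranked by bid: $5.51 (Helix) > $2.63 (Zephyr) > $1.54 (Talon) > …
Slot 2 goes to the second-ranked bidder, Zephyr, who pays the next bid down: $1.54/click.

Zephyr; $1.54 per click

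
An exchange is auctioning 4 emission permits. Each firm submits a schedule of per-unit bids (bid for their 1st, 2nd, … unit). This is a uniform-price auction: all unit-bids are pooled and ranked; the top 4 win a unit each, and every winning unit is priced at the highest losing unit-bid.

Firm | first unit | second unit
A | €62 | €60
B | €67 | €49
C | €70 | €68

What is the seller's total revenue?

Total revenue: €240

Merging the schedules and taking the best 4: 70 (C-1), 68 (C-2), 67 (B-1), 62 (A-1)
Highest rejected unit-bid = €60.
Allocation: A 1, B 1, C 2. Every unit priced at €60.
Revenue = 4 × 60 = €240.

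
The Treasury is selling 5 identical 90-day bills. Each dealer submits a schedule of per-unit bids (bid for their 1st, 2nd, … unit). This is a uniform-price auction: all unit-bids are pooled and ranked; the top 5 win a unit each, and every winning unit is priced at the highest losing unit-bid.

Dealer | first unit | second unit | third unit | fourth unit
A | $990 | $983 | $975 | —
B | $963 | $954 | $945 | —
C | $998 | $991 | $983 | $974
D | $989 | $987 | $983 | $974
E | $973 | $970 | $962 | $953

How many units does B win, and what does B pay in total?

All unit-bids, highest first — top 5: 998 (C-1), 991 (C-2), 990 (A-1), 989 (D-1), 987 (D-2)
The (k+1)-th unit-bid is $983.
B wins 0 unit(s) at $983 each.

B: 0 units, pays $0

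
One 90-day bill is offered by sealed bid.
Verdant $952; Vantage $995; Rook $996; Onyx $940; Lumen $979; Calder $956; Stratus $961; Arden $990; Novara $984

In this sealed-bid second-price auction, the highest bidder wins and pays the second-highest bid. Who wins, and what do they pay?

Rook pays $995

Sorting bids: 996 (Rook) > 995 (Vantage) > 990 (Arden) > 984 (Novara) > 979 (Lumen) > 961 (Stratus) > …
Rook is highest; pays the second-highest bid, $995.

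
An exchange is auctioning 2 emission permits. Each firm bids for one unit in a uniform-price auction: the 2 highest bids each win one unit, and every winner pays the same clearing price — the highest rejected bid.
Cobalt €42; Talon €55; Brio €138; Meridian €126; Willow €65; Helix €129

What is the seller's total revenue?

Total revenue: €252

Bids ranked high→low: 138 (Brio), 129 (Helix), 126 (Meridian), 65 (Willow), …
Winners (2 units): Brio, Helix.
Clearing price = highest rejected bid = €126.
Total revenue = 2 × €126 = €252.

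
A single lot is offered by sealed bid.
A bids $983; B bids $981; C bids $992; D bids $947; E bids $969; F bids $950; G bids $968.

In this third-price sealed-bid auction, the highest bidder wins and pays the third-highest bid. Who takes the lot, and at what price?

Third-price sealed-bid auction: the highest bidder wins and pays the third-highest bid.
Bids in order: 992 (C) > 983 (A) > 981 (B) > 969 (E) > 968 (G) > 950 (F) > …
C is highest; pays the third-highest bid, $981.

C pays $981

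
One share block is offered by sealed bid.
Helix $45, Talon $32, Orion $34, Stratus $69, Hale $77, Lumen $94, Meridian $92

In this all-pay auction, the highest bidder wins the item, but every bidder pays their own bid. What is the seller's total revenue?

Rule: the highest bidder wins the item, but every bidder pays their own bid.
Bids ranked: 94 (Lumen) > 92 (Meridian) > 77 (Hale) > 69 (Stratus) > 45 (Helix) > 34 (Orion) > …
Every bidder forfeits their bid regardless of winning.
Revenue = 45 + 32 + 34 + 69 + 77 + 94 + 92 = $443.

Total revenue: $443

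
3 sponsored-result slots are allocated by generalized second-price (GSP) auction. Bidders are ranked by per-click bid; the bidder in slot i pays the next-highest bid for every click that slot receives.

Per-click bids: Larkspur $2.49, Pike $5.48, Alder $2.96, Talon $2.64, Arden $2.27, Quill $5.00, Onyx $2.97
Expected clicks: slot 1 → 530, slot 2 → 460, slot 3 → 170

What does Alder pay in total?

Ranked by bid: $5.48 (Pike) > $5.00 (Quill) > $2.97 (Onyx) > $2.96 (Alder) > …
Alder ranks below slot 3 → no slot, pays nothing.

Alder pays $0.00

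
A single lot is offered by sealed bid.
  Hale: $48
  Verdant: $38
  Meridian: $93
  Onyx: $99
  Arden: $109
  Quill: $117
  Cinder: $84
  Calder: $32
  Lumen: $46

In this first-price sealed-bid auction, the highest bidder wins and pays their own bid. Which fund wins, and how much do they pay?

Sorting bids: 117 (Quill) > 109 (Arden) > 99 (Onyx) > 93 (Meridian) > 84 (Cinder) > 48 (Hale) > …
First-price: Quill pays what they bid, $117.

Quill pays $117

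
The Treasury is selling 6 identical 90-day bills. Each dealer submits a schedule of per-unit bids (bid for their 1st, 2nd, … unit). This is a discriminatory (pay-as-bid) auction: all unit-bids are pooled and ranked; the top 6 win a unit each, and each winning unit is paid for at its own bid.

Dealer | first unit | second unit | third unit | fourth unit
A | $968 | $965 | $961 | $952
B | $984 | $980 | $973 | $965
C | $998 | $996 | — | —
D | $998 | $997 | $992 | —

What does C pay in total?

C pays $1,994

Merging the schedules and taking the best 6: 998 (C-1), 998 (D-1), 997 (D-2), 996 (C-2), 992 (D-3), 984 (B-1)
Next rejected bid: $980 (not a price — pay-as-bid).
C's winning unit-bids: 998 + 996 = $1,994.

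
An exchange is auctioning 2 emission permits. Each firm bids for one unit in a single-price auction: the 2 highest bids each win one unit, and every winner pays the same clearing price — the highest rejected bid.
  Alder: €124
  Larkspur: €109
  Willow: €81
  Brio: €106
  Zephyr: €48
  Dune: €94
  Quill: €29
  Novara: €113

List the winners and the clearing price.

Alder, Novara; each pays €109

Ordering the bids: 124 (Alder), 113 (Novara), 109 (Larkspur), 106 (Brio), …
Winners (2 units): Alder, Novara.
Clearing price = highest rejected bid = €109.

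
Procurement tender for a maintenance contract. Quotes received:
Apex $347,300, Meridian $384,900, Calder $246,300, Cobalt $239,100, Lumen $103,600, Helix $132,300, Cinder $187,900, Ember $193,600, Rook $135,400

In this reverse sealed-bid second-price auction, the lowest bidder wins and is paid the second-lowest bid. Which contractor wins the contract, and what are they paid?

Lumen is paid $132,300

Bids in order: 103,600 (Lumen) < 132,300 (Helix) < 135,400 (Rook) < 187,900 (Cinder) < 193,600 (Ember) < 239,100 (Cobalt) < …
Lumen wins with the lowest bid; price is set by the runner-up at $132,300.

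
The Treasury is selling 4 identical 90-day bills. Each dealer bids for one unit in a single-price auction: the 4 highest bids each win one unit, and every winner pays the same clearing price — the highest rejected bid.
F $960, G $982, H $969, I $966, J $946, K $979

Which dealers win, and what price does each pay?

G, K, H, I; each pays $960

Bids ranked high→low: 982 (G), 979 (K), 969 (H), 966 (I), 960 (F), 946 (J)
Winners (4 units): G, K, H, I.
First losing bid is F's $960, which sets the uniform price.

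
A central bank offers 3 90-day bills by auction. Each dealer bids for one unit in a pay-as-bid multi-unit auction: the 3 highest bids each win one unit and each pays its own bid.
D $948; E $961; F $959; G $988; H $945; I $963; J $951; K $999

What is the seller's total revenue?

Total revenue: $2,950

Ordering the bids: 999 (K), 988 (G), 963 (I), 961 (E), 959 (F), …
Top 3: K, G, I.
Total revenue = 999 + 988 + 963 = $2,950.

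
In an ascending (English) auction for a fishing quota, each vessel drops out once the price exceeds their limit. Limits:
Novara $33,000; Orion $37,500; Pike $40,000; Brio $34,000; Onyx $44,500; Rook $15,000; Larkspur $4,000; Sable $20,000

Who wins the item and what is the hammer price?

Limits ranked: 44,500 (Onyx) > 40,000 (Pike) > 37,500 (Orion) > 34,000 (Brio) > 33,000 (Novara) > 20,000 (Sable) > …
Once the price passes $40,000, only Onyx is left; the hammer falls at Pike's limit of $40,000.

Onyx wins at $40,000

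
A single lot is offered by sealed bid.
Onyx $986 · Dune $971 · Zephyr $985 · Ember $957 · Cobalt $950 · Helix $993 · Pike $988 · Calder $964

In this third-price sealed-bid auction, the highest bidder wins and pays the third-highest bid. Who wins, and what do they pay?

Helix pays $986

Bids in order: 993 (Helix) > 988 (Pike) > 986 (Onyx) > 985 (Zephyr) > 971 (Dune) > 964 (Calder) > …
Helix is highest; pays the third-highest bid, $986.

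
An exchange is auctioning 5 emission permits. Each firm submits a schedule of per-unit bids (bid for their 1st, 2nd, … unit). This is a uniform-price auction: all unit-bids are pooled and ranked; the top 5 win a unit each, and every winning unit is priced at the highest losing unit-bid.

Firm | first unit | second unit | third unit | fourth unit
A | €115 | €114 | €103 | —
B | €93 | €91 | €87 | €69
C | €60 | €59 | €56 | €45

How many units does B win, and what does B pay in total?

Pooled unit-bids ranked (top 5): 115 (A-1), 114 (A-2), 103 (A-3), 93 (B-1), 91 (B-2)
First bid not allocated: €87.
B wins 2 unit(s) at €87 each.

B: 2 units, pays €174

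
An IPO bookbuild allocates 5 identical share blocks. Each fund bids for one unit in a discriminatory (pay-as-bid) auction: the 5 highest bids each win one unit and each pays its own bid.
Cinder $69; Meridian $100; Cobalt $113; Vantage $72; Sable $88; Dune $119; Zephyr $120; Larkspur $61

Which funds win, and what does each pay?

Zephyr $120, Dune $119, Cobalt $113, Meridian $100, Sable $88

Sorting: 120 (Zephyr), 119 (Dune), 113 (Cobalt), 100 (Meridian), 88 (Sable), 72 (Vantage), 69 (Cinder), …
Top 5: Zephyr, Dune, Cobalt, Meridian, Sable.
Each winner pays its own bid: Zephyr $120, Dune $119, Cobalt $113, Meridian $100, Sable $88.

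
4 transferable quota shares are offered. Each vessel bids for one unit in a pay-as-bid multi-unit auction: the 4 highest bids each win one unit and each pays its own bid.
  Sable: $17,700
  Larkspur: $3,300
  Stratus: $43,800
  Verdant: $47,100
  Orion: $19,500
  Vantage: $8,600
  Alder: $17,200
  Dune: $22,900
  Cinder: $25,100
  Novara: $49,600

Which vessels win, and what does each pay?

Bids ranked high→low: 49,600 (Novara), 47,100 (Verdant), 43,800 (Stratus), 25,100 (Cinder), 22,900 (Dune), 19,500 (Orion), …
Top 4: Novara, Verdant, Stratus, Cinder.
Each winner pays its own bid: Novara $49,600, Verdant $47,100, Stratus $43,800, Cinder $25,100.

Novara $49,600, Verdant $47,100, Stratus $43,800, Cinder $25,100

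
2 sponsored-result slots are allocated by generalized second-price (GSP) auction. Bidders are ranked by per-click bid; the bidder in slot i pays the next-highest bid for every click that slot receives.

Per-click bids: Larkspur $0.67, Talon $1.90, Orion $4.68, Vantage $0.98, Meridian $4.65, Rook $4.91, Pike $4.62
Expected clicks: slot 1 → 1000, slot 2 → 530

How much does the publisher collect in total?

Total revenue: $7144.50

Sorting advertisers: $4.91 (Rook) > $4.68 (Orion) > $4.65 (Meridian) > …
Slot 1: Rook pays $4.68 × 1000 = $4680.00
Slot 2: Orion pays $4.65 × 530 = $2464.50
Total = $7144.50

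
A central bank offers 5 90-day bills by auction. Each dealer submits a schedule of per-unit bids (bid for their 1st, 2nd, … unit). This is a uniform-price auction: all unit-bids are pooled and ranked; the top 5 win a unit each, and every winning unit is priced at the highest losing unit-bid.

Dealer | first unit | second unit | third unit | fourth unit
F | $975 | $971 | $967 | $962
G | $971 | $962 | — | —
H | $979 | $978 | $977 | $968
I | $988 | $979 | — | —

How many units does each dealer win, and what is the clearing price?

All unit-bids, highest first — top 5: 988 (I-1), 979 (H-1), 979 (I-2), 978 (H-2), 977 (H-3)
First bid not allocated: $975.
Allocation: H 3, I 2.

H 3, I 2; clearing price $975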